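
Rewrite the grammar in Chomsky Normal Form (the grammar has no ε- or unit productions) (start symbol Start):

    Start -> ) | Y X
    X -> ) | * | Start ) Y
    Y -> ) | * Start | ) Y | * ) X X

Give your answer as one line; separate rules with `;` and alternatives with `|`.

Start -> ) | Y X; X -> ) | * | Start Y1; Y -> ) | X2 Start | X1 Y | X2 Y2; X1 -> ); X2 -> *; Y1 -> X1 Y; Y2 -> X1 Y3; Y3 -> X X

Introduce a nonterminal for each terminal appearing in a rule of length ≥ 2: X1 → ), X2 → *.
Binarize each right-hand side of length ≥ 3 by chaining fresh nonterminals (Y1, Y2, …): affected rules were X → Start X1 Y; Y → X2 X1 X X.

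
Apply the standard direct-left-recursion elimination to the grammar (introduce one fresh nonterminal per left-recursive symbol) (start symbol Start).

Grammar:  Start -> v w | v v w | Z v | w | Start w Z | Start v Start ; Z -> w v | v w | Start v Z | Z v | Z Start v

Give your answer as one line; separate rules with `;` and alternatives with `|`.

Start -> v w Start1 | v v w Start1 | Z v Start1 | w Start1; Z -> w v Z1 | v w Z1 | Start v Z Z1; Start1 -> w Z Start1 | v Start Start1 | eps; Z1 -> v Z1 | Start v Z1 | eps

Left recursion appears on Start, Z.
For Start: α = {w Z, v Start}, β = {v w, v v w, Z v, w}. Rewrite as Start → β Start1 and Start1 → α Start1 | ε.
For Z: α = {v, Start v}, β = {w v, v w, Start v Z}. Rewrite as Z → β Z1 and Z1 → α Z1 | ε.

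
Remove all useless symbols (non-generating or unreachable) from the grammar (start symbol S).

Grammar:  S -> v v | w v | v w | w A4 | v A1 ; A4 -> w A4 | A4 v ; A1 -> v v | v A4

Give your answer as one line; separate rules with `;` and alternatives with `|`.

S -> v v | w v | v w | v A1; A1 -> v v

Generating nonterminals: {A1, S}.
Reachable from S after that: {A1, S}.
Removed useless symbols: {A4} and every production mentioning them.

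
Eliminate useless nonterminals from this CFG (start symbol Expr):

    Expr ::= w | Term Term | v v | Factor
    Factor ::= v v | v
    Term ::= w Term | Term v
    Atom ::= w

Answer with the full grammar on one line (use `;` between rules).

Expr ::= w | v v | Factor; Factor ::= v v | v

Generating nonterminals: {Atom, Expr, Factor}.
Reachable from Expr after that: {Expr, Factor}.
Removed useless symbols: {Atom, Term} and every production mentioning them.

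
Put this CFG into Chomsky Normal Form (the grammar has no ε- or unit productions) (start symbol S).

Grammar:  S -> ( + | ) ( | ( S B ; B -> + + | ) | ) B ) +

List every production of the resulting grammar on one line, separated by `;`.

S -> X1 X2 | X3 X1 | X1 Y1; B -> X2 X2 | ) | X3 Y2; X1 -> (; X2 -> +; X3 -> ); Y1 -> S B; Y2 -> B Y3; Y3 -> X3 X2

Introduce a nonterminal for each terminal appearing in a rule of length ≥ 2: X1 → (, X2 → +, X3 → ).
Binarize each right-hand side of length ≥ 3 by chaining fresh nonterminals (Y1, Y2, …): affected rules were S → X1 S B; B → X3 B X3 X2.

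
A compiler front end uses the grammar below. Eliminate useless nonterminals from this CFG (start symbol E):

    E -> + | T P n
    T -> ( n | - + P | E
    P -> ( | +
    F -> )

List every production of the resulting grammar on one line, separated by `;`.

E -> + | T P n; T -> ( n | - + P | E; P -> ( | +

Generating nonterminals: {E, F, P, T}.
Reachable from E after that: {E, P, T}.
Removed useless symbols: {F} and every production mentioning them.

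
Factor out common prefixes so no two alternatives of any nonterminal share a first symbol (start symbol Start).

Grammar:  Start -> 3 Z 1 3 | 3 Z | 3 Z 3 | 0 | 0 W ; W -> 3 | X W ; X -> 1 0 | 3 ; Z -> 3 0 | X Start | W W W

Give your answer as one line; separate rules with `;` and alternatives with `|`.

Start -> 3 Z Start1 | 0 Start2; W -> 3 | X W; X -> 1 0 | 3; Z -> 3 0 | X Start | W W W; Start1 -> 1 3 | ε | 3; Start2 -> ε | W

Start has alternatives sharing prefix '3 Z': factor to Start → 3 Z Start1 with Start1 → 1 3 | ε | 3.
Start has alternatives sharing prefix '0': factor to Start → 0 Start2 with Start2 → ε | W.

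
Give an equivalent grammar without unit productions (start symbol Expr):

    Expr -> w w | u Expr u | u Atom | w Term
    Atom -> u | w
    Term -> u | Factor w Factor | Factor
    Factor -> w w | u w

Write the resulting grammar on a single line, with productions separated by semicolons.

Unit pairs: Term ⇒* {Factor}.
For each unit pair (A, B), copy every non-unit production of B to A, then drop all unit productions.

Expr -> w w | u Expr u | u Atom | w Term; Atom -> u | w; Term -> u | Factor w Factor | w w | u w; Factor -> w w | u w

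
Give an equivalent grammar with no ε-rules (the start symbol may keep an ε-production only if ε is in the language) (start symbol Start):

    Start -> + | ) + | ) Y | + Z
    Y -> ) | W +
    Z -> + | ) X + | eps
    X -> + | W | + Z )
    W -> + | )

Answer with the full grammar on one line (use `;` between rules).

Nullable nonterminals: {Z}.
ε ∉ L(G), so no ε-production is kept.
Add the nullable-subset variants: X → + Z ) gives + Z ) | + ).

Start -> + | ) + | ) Y | + Z; Y -> ) | W +; Z -> + | ) X +; X -> + | W | + Z ) | + ); W -> + | )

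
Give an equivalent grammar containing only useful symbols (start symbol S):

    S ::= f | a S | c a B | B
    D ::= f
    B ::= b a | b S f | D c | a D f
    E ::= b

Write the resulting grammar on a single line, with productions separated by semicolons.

Generating nonterminals: {B, D, E, S}.
Reachable from S after that: {B, D, S}.
Removed useless symbols: {E} and every production mentioning them.

S ::= f | a S | c a B | B; D ::= f; B ::= b a | b S f | D c | a D f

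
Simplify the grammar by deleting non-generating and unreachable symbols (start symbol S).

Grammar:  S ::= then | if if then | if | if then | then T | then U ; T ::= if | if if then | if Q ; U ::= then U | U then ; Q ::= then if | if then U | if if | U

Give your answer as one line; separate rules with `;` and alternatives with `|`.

Generating nonterminals: {Q, S, T}.
Reachable from S after that: {Q, S, T}.
Removed useless symbols: {U} and every production mentioning them.

S ::= then | if if then | if | if then | then T; T ::= if | if if then | if Q; Q ::= then if | if if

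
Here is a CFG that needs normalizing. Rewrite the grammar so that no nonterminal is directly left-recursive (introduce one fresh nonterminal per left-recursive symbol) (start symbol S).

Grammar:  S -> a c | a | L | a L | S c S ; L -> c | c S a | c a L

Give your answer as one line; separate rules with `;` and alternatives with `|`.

S -> a c S' | a S' | L S' | a L S'; L -> c | c S a | c a L; S' -> c S S' | ε

S is directly left-recursive.
For S: α = {c S}, β = {a c, a, L, a L}. Rewrite as S → β S' and S' → α S' | ε.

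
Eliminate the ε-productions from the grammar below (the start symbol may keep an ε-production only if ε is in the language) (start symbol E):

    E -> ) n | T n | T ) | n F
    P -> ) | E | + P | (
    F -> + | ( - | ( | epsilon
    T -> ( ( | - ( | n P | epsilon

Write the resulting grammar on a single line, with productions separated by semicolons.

Nullable nonterminals: {F, T}.
ε ∉ L(G), so no ε-production is kept.
Expand every rule over subsets of its nullable positions: E → T n gives T n | n. E → T ) gives T ) | ).

E -> ) n | T n | n | T ) | ) | n F; P -> ) | E | + P | (; F -> + | ( - | (; T -> ( ( | - ( | n P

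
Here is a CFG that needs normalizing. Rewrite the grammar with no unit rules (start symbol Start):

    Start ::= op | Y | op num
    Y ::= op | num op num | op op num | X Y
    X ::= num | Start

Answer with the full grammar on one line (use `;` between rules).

Unit pairs: Start ⇒* {Y}; X ⇒* {Start, Y}.
For every A with A ⇒* B via unit rules, add B's non-unit alternatives to A; then delete every rule of the form X → Y.

Start ::= op | op num | num op num | op op num | X Y; Y ::= op | num op num | op op num | X Y; X ::= op | op num | num | num op num | op op num | X Y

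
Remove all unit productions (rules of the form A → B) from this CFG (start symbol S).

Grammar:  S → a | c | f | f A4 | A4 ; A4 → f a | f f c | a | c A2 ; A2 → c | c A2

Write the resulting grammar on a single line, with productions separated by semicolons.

Unit pairs: S ⇒* {A4}.
Replace each nonterminal's rules with the union of the non-unit rules of every nonterminal it unit-derives.

S → f a | f f c | a | c A2 | c | f | f A4; A4 → f a | f f c | a | c A2; A2 → c | c A2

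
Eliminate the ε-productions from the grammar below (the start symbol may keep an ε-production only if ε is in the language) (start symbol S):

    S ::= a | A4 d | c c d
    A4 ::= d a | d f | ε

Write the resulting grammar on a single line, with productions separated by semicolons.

The nullable symbols are {A4}.
ε ∉ L(G), so no ε-production is kept.
Expand every rule over subsets of its nullable positions: S → A4 d gives A4 d | d.

S ::= a | A4 d | d | c c d; A4 ::= d a | d f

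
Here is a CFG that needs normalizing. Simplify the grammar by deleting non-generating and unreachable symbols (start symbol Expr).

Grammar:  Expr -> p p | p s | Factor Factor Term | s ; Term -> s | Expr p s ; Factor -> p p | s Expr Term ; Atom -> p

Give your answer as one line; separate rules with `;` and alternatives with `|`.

Generating nonterminals: {Atom, Expr, Factor, Term}.
Reachable from Expr after that: {Expr, Factor, Term}.
Removed useless symbols: {Atom} and every production mentioning them.

Expr -> p p | p s | Factor Factor Term | s; Term -> s | Expr p s; Factor -> p p | s Expr Term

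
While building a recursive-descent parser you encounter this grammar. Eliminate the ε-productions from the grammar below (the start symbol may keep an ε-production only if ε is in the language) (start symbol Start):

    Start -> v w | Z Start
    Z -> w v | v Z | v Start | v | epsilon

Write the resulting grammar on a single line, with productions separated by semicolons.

Nullable nonterminals: {Z}.
ε ∉ L(G), so no ε-production is kept.
Expand every rule over subsets of its nullable positions: Z → v Z gives v Z | v.

Start -> v w | Z Start; Z -> w v | v Z | v | v Start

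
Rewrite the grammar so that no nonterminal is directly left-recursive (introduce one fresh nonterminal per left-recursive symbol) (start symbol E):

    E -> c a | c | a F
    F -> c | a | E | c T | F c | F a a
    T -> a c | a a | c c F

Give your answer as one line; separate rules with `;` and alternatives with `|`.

Directly left-recursive nonterminal: F.
For F: α = {c, a a}, β = {c, a, E, c T}. Rewrite as F → β F' and F' → α F' | ε.

E -> c a | c | a F; F -> c F' | a F' | E F' | c T F'; T -> a c | a a | c c F; F' -> c F' | a a F' | ε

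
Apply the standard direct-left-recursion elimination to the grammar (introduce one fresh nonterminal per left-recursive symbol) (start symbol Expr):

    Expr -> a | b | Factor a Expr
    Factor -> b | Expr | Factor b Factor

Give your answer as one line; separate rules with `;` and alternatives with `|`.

Factor is directly left-recursive.
For Factor: α = {b Factor}, β = {b, Expr}. Rewrite as Factor → β Factor1 and Factor1 → α Factor1 | ε.

Expr -> a | b | Factor a Expr; Factor -> b Factor1 | Expr Factor1; Factor1 -> b Factor Factor1 | epsilon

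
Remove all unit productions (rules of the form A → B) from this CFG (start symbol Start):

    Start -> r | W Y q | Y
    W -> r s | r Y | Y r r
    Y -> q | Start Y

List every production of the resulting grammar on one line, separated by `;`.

Start -> r | W Y q | q | Start Y; W -> r s | r Y | Y r r; Y -> q | Start Y

Unit pairs: Start ⇒* {Y}.
For every A with A ⇒* B via unit rules, add B's non-unit alternatives to A; then delete every rule of the form X → Y.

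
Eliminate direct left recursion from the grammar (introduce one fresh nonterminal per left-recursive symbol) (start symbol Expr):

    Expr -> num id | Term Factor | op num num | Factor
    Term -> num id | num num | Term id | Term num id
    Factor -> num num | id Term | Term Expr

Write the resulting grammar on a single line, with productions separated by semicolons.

Left recursion appears on Term.
For Term: α = {id, num id}, β = {num id, num num}. Rewrite as Term → β Term1 and Term1 → α Term1 | ε.

Expr -> num id | Term Factor | op num num | Factor; Term -> num id Term1 | num num Term1; Factor -> num num | id Term | Term Expr; Term1 -> id Term1 | num id Term1 | epsilon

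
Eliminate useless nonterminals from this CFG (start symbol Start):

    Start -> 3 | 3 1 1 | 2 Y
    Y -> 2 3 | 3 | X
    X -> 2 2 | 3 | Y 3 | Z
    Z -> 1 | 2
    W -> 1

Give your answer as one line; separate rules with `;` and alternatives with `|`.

Generating nonterminals: {Start, W, X, Y, Z}.
Reachable from Start after that: {Start, X, Y, Z}.
Removed useless symbols: {W} and every production mentioning them.

Start -> 3 | 3 1 1 | 2 Y; Y -> 2 3 | 3 | X; X -> 2 2 | 3 | Y 3 | Z; Z -> 1 | 2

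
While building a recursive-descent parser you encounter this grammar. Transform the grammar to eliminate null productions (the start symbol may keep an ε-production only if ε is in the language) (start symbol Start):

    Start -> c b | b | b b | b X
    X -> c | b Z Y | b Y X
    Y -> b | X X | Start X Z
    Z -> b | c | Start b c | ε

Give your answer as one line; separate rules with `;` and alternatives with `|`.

Start -> c b | b | b b | b X; X -> c | b Z Y | b Y | b Y X; Y -> b | X X | Start X Z | Start X; Z -> b | c | Start b c

Nullable set = {Z}.
ε ∉ L(G), so no ε-production is kept.
Expand every rule over subsets of its nullable positions: X → b Z Y gives b Z Y | b Y. Y → Start X Z gives Start X Z | Start X.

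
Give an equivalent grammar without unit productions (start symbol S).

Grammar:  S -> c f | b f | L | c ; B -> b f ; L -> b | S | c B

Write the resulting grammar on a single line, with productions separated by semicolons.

Unit pairs: L ⇒* {S}; S ⇒* {L}.
Replace each nonterminal's rules with the union of the non-unit rules of every nonterminal it unit-derives.

S -> b | c B | c f | b f | c; B -> b f; L -> b | c B | c f | b f | c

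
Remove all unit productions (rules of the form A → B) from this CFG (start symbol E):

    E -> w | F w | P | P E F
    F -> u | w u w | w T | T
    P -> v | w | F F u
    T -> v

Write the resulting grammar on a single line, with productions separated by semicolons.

E -> w | F w | P E F | v | F F u; F -> u | w u w | w T | v; P -> v | w | F F u; T -> v

Unit pairs: E ⇒* {P}; F ⇒* {T}.
Replace each nonterminal's rules with the union of the non-unit rules of every nonterminal it unit-derives.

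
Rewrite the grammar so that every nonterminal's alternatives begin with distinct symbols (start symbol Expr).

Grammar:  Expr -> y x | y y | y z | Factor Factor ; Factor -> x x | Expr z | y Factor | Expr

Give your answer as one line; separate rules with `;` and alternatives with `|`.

Expr -> Factor Factor | y Expr1; Factor -> x x | y Factor | Expr Factor1; Expr1 -> x | y | z; Factor1 -> z | ε

Expr has alternatives sharing prefix 'y': factor to Expr → y Expr1 with Expr1 → x | y | z.
Factor has alternatives sharing prefix 'Expr': factor to Factor → Expr Factor1 with Factor1 → z | ε.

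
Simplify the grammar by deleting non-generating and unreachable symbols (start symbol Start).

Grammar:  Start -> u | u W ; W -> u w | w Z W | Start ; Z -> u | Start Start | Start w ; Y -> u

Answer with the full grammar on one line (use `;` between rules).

Generating nonterminals: {Start, W, Y, Z}.
Reachable from Start after that: {Start, W, Z}.
Removed useless symbols: {Y} and every production mentioning them.

Start -> u | u W; W -> u w | w Z W | Start; Z -> u | Start Start | Start w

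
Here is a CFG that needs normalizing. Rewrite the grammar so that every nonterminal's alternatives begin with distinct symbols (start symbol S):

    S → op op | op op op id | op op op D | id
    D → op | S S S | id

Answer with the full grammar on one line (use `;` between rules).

S → id | op op S'; D → op | S S S | id; S' → ε | op S''; S'' → id | D

S has alternatives sharing prefix 'op op': factor to S → op op S' with S' → ε | op id | op D.
S' has alternatives sharing prefix 'op': factor to S' → op S'' with S'' → id | D.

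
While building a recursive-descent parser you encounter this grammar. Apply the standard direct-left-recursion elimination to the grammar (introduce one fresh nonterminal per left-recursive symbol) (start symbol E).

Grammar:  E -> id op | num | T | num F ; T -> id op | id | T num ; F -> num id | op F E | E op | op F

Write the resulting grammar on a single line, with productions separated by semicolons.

Left recursion appears on T.
For T: α = {num}, β = {id op, id}. Rewrite as T → β T' and T' → α T' | ε.

E -> id op | num | T | num F; T -> id op T' | id T'; F -> num id | op F E | E op | op F; T' -> num T' | ε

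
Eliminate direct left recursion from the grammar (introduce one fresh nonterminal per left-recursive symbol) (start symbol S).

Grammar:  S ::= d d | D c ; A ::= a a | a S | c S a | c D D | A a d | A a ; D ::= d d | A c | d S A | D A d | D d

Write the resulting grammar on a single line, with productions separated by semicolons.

S ::= d d | D c; A ::= a a A' | a S A' | c S a A' | c D D A'; D ::= d d D' | A c D' | d S A D'; A' ::= a d A' | a A' | epsilon; D' ::= A d D' | d D' | epsilon

A, D are directly left-recursive.
For A: α = {a d, a}, β = {a a, a S, c S a, c D D}. Rewrite as A → β A' and A' → α A' | ε.
For D: α = {A d, d}, β = {d d, A c, d S A}. Rewrite as D → β D' and D' → α D' | ε.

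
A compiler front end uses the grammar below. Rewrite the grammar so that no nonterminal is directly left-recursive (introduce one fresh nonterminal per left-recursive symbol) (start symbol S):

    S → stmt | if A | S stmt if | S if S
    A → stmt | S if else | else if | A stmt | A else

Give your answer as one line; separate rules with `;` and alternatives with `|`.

S → stmt S' | if A S'; A → stmt A' | S if else A' | else if A'; S' → stmt if S' | if S S' | epsilon; A' → stmt A' | else A' | epsilon

S, A are directly left-recursive.
For S: α = {stmt if, if S}, β = {stmt, if A}. Rewrite as S → β S' and S' → α S' | ε.
For A: α = {stmt, else}, β = {stmt, S if else, else if}. Rewrite as A → β A' and A' → α A' | ε.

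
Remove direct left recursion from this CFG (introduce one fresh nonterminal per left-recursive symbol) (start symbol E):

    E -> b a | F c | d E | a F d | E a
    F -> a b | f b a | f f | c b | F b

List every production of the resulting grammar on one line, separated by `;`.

Directly left-recursive nonterminals: E, F.
For E: α = {a}, β = {b a, F c, d E, a F d}. Rewrite as E → β E' and E' → α E' | ε.
For F: α = {b}, β = {a b, f b a, f f, c b}. Rewrite as F → β F' and F' → α F' | ε.

E -> b a E' | F c E' | d E E' | a F d E'; F -> a b F' | f b a F' | f f F' | c b F'; E' -> a E' | ε; F' -> b F' | ε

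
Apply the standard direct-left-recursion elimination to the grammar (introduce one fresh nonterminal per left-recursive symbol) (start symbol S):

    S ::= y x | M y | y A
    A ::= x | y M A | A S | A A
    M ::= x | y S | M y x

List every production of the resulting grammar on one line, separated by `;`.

Left recursion appears on A, M.
For A: α = {S, A}, β = {x, y M A}. Rewrite as A → β A' and A' → α A' | ε.
For M: α = {y x}, β = {x, y S}. Rewrite as M → β M' and M' → α M' | ε.

S ::= y x | M y | y A; A ::= x A' | y M A A'; M ::= x M' | y S M'; A' ::= S A' | A A' | ε; M' ::= y x M' | ε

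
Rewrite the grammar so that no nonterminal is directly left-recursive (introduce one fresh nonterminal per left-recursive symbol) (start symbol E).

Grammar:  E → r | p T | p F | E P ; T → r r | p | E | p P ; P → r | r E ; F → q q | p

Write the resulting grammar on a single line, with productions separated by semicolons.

Directly left-recursive nonterminal: E.
For E: α = {P}, β = {r, p T, p F}. Rewrite as E → β E' and E' → α E' | ε.

E → r E' | p T E' | p F E'; T → r r | p | E | p P; P → r | r E; F → q q | p; E' → P E' | ε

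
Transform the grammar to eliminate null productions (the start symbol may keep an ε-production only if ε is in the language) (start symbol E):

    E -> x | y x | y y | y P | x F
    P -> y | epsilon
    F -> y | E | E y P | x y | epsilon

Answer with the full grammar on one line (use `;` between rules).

Nullable set = {F, P}.
ε ∉ L(G), so no ε-production is kept.
Expand every rule over subsets of its nullable positions: E → y P gives y P | y. F → E y P gives E y P | E y.

E -> x | y x | y y | y P | y | x F; P -> y; F -> y | E | E y P | E y | x y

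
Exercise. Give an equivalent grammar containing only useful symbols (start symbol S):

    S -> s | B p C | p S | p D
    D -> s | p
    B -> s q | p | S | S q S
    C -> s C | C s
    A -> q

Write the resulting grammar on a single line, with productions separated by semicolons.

Generating nonterminals: {A, B, D, S}.
Reachable from S after that: {D, S}.
Removed useless symbols: {A, B, C} and every production mentioning them.

S -> s | p S | p D; D -> s | p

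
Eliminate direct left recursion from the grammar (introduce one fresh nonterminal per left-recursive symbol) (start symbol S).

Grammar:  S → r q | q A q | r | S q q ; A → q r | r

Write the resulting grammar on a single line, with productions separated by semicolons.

S → r q S' | q A q S' | r S'; A → q r | r; S' → q q S' | eps

Left recursion appears on S.
For S: α = {q q}, β = {r q, q A q, r}. Rewrite as S → β S' and S' → α S' | ε.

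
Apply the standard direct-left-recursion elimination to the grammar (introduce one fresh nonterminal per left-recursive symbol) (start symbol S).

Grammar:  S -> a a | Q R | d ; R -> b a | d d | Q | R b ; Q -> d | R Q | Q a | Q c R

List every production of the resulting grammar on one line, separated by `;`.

S -> a a | Q R | d; R -> b a R' | d d R' | Q R'; Q -> d Q' | R Q Q'; R' -> b R' | ε; Q' -> a Q' | c R Q' | ε

Directly left-recursive nonterminals: R, Q.
For R: α = {b}, β = {b a, d d, Q}. Rewrite as R → β R' and R' → α R' | ε.
For Q: α = {a, c R}, β = {d, R Q}. Rewrite as Q → β Q' and Q' → α Q' | ε.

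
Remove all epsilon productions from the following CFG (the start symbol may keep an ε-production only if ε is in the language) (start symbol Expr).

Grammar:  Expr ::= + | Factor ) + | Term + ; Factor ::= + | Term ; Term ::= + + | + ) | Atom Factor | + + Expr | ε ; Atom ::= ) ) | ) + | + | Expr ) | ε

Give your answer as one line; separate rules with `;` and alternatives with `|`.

Expr ::= + | Factor ) + | ) + | Term +; Factor ::= + | Term; Term ::= + + | + ) | Atom Factor | Atom | Factor | + + Expr; Atom ::= ) ) | ) + | + | Expr )

Nullable nonterminals: {Atom, Factor, Term}.
ε ∉ L(G), so no ε-production is kept.
For each production, add variants omitting each subset of nullable occurrences: Expr → Factor ) + gives Factor ) + | ) +. Term → Atom Factor gives Atom Factor | Atom | Factor.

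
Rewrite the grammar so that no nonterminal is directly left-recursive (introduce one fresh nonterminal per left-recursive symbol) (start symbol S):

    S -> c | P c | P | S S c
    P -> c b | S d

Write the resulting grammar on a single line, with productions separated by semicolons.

S -> c S' | P c S' | P S'; P -> c b | S d; S' -> S c S' | ε

S is directly left-recursive.
For S: α = {S c}, β = {c, P c, P}. Rewrite as S → β S' and S' → α S' | ε.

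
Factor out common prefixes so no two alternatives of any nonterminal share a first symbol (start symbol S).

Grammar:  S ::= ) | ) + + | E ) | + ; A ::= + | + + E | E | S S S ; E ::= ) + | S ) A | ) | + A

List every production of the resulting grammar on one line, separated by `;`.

S has alternatives sharing prefix ')': factor to S → ) S' with S' → ε | + +.
A has alternatives sharing prefix '+': factor to A → + A' with A' → ε | + E.
E has alternatives sharing prefix ')': factor to E → ) E' with E' → + | ε.

S ::= E ) | + | ) S'; A ::= E | S S S | + A'; E ::= S ) A | + A | ) E'; S' ::= eps | + +; A' ::= eps | + E; E' ::= + | eps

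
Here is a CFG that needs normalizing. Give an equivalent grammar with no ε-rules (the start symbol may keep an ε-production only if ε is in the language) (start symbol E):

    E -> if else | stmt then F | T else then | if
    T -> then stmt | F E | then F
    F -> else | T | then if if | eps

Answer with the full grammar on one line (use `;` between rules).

E -> if else | stmt then F | stmt then | T else then | if; T -> then stmt | F E | E | then F | then; F -> else | T | then if if

Nullable nonterminals: {F}.
ε ∉ L(G), so no ε-production is kept.
Add the nullable-subset variants: E → stmt then F gives stmt then F | stmt then. T → F E gives F E | E. T → then F gives then F | then.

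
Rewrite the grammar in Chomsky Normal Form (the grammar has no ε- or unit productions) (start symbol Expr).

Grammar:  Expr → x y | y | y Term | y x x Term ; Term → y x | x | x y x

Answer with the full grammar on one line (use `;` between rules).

Introduce a nonterminal for each terminal appearing in a rule of length ≥ 2: X1 → x, X2 → y.
Binarize each right-hand side of length ≥ 3 by chaining fresh nonterminals (Y1, Y2, …): affected rules were Expr → X2 X1 X1 Term; Term → X1 X2 X1.

Expr → X1 X2 | y | X2 Term | X2 Y1; Term → X2 X1 | x | X1 Y3; X1 → x; X2 → y; Y1 → X1 Y2; Y2 → X1 Term; Y3 → X2 X1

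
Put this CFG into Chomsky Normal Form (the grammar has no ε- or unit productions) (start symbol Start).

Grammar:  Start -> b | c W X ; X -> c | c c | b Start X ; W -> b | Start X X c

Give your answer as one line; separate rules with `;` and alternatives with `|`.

Start -> b | X1 Y1; X -> c | X1 X1 | X2 Y2; W -> b | Start Y3; X1 -> c; X2 -> b; Y1 -> W X; Y2 -> Start X; Y3 -> X Y4; Y4 -> X X1

Introduce a nonterminal for each terminal appearing in a rule of length ≥ 2: X1 → c, X2 → b.
Binarize each right-hand side of length ≥ 3 by chaining fresh nonterminals (Y1, Y2, …): affected rules were Start → X1 W X; X → X2 Start X; W → Start X X X1.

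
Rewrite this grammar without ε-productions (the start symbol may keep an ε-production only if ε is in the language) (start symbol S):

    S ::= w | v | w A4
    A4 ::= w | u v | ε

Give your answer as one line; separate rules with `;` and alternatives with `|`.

S ::= w | v | w A4; A4 ::= w | u v

The nullable symbols are {A4}.
ε ∉ L(G), so no ε-production is kept.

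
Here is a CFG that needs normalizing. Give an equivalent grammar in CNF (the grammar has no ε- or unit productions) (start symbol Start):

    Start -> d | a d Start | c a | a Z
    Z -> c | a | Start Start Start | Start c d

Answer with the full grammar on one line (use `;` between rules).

Introduce a nonterminal for each terminal appearing in a rule of length ≥ 2: X1 → a, X2 → d, X3 → c.
Binarize each right-hand side of length ≥ 3 by chaining fresh nonterminals (Y1, Y2, …): affected rules were Start → X1 X2 Start; Z → Start Start Start; Z → Start X3 X2.

Start -> d | X1 Y1 | X3 X1 | X1 Z; Z -> c | a | Start Y2 | Start Y3; X1 -> a; X2 -> d; X3 -> c; Y1 -> X2 Start; Y2 -> Start Start; Y3 -> X3 X2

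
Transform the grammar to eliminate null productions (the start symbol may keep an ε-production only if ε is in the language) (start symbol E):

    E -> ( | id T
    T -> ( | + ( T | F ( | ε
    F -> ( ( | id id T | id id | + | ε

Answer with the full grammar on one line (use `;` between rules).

Nullable set = {F, T}.
ε ∉ L(G), so no ε-production is kept.
Add the nullable-subset variants: E → id T gives id T | id. T → + ( T gives + ( T | + (. F → id id T gives id id T | id id.

E -> ( | id T | id; T -> ( | + ( T | + ( | F (; F -> ( ( | id id T | id id | +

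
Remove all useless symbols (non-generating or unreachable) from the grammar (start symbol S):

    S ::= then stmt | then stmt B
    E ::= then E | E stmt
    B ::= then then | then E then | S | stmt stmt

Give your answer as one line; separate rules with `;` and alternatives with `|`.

S ::= then stmt | then stmt B; B ::= then then | S | stmt stmt

Generating nonterminals: {B, S}.
Reachable from S after that: {B, S}.
Removed useless symbols: {E} and every production mentioning them.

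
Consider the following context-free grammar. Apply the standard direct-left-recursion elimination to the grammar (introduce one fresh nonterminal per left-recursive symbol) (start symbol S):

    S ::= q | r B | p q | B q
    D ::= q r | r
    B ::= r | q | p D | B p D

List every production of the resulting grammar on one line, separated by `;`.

S ::= q | r B | p q | B q; D ::= q r | r; B ::= r B' | q B' | p D B'; B' ::= p D B' | ε

Directly left-recursive nonterminal: B.
For B: α = {p D}, β = {r, q, p D}. Rewrite as B → β B' and B' → α B' | ε.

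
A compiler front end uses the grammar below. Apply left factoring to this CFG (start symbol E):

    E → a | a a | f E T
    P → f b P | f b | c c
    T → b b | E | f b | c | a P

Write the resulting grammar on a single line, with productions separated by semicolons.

E → f E T | a E'; P → c c | f b P'; T → b b | E | f b | c | a P; E' → ε | a; P' → P | ε

E has alternatives sharing prefix 'a': factor to E → a E' with E' → ε | a.
P has alternatives sharing prefix 'f b': factor to P → f b P' with P' → P | ε.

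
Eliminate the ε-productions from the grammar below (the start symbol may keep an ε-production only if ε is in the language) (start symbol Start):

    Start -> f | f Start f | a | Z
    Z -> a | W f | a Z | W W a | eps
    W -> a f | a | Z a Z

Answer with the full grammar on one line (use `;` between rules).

Nullable set = {Start, Z}.
ε ∈ L(G) since Start is nullable, so keep Start → ε.
For each production, add variants omitting each subset of nullable occurrences: Start → f Start f gives f Start f | f f. W → Z a Z gives Z a Z | Z a | a Z.

Start -> f | f Start f | f f | a | Z | ε; Z -> a | W f | a Z | W W a; W -> a f | a | Z a Z | Z a | a Z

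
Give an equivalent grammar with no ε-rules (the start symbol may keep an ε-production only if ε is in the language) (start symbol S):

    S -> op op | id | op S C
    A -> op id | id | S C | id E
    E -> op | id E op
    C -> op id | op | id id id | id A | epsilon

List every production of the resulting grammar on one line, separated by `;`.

The nullable symbols are {C}.
ε ∉ L(G), so no ε-production is kept.
Add the nullable-subset variants: S → op S C gives op S C | op S. A → S C gives S C | S.

S -> op op | id | op S C | op S; A -> op id | id | S C | S | id E; E -> op | id E op; C -> op id | op | id id id | id A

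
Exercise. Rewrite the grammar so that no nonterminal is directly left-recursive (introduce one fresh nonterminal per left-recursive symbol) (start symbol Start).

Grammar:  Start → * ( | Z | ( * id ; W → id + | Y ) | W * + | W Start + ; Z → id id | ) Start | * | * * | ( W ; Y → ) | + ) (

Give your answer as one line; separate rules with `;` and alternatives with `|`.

Start → * ( | Z | ( * id; W → id + W1 | Y ) W1; Z → id id | ) Start | * | * * | ( W; Y → ) | + ) (; W1 → * + W1 | Start + W1 | epsilon

W is directly left-recursive.
For W: α = {* +, Start +}, β = {id +, Y )}. Rewrite as W → β W1 and W1 → α W1 | ε.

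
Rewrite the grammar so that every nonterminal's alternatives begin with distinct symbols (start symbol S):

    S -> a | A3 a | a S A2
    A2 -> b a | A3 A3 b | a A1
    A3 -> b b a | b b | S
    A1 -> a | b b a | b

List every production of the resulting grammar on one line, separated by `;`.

S -> A3 a | a S'; A2 -> b a | A3 A3 b | a A1; A3 -> S | b b A3'; A1 -> a | b A1'; S' -> ε | S A2; A3' -> a | ε; A1' -> b a | ε

S has alternatives sharing prefix 'a': factor to S → a S' with S' → ε | S A2.
A3 has alternatives sharing prefix 'b b': factor to A3 → b b A3' with A3' → a | ε.
A1 has alternatives sharing prefix 'b': factor to A1 → b A1' with A1' → b a | ε.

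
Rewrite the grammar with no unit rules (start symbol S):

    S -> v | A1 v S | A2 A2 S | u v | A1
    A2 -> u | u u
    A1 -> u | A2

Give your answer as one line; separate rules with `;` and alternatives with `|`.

S -> u | u u | v | A1 v S | A2 A2 S | u v; A2 -> u | u u; A1 -> u | u u

Unit pairs: A1 ⇒* {A2}; S ⇒* {A1, A2}.
For every A with A ⇒* B via unit rules, add B's non-unit alternatives to A; then delete every rule of the form X → Y.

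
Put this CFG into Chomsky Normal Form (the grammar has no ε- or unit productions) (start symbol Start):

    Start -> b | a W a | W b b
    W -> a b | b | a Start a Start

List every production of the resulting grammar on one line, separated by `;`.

Introduce a nonterminal for each terminal appearing in a rule of length ≥ 2: X1 → a, X2 → b.
Binarize each right-hand side of length ≥ 3 by chaining fresh nonterminals (Y1, Y2, …): affected rules were Start → X1 W X1; Start → W X2 X2; W → X1 Start X1 Start.

Start -> b | X1 Y1 | W Y2; W -> X1 X2 | b | X1 Y3; X1 -> a; X2 -> b; Y1 -> W X1; Y2 -> X2 X2; Y3 -> Start Y4; Y4 -> X1 Start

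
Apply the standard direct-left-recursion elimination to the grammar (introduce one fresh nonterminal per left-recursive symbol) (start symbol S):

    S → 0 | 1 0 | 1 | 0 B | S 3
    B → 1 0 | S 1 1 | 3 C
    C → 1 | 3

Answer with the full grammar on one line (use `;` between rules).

Left recursion appears on S.
For S: α = {3}, β = {0, 1 0, 1, 0 B}. Rewrite as S → β S' and S' → α S' | ε.

S → 0 S' | 1 0 S' | 1 S' | 0 B S'; B → 1 0 | S 1 1 | 3 C; C → 1 | 3; S' → 3 S' | ε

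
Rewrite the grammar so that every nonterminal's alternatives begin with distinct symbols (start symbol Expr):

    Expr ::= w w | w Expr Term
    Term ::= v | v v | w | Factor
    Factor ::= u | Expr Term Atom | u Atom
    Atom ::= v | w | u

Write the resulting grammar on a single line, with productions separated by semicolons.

Expr has alternatives sharing prefix 'w': factor to Expr → w Expr1 with Expr1 → w | Expr Term.
Term has alternatives sharing prefix 'v': factor to Term → v Term1 with Term1 → ε | v.
Factor has alternatives sharing prefix 'u': factor to Factor → u Factor1 with Factor1 → ε | Atom.

Expr ::= w Expr1; Term ::= w | Factor | v Term1; Factor ::= Expr Term Atom | u Factor1; Atom ::= v | w | u; Expr1 ::= w | Expr Term; Term1 ::= ε | v; Factor1 ::= ε | Atom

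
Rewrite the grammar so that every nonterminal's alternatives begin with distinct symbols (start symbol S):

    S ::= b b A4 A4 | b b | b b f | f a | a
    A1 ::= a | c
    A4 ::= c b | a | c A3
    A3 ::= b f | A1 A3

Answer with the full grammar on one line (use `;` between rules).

S ::= f a | a | b b S'; A1 ::= a | c; A4 ::= a | c A4'; A3 ::= b f | A1 A3; S' ::= A4 A4 | eps | f; A4' ::= b | A3

S has alternatives sharing prefix 'b b': factor to S → b b S' with S' → A4 A4 | ε | f.
A4 has alternatives sharing prefix 'c': factor to A4 → c A4' with A4' → b | A3.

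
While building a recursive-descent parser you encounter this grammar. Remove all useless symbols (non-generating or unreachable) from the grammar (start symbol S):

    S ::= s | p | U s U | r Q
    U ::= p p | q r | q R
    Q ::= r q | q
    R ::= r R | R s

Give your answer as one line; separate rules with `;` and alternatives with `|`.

Generating nonterminals: {Q, S, U}.
Reachable from S after that: {Q, S, U}.
Removed useless symbols: {R} and every production mentioning them.

S ::= s | p | U s U | r Q; U ::= p p | q r; Q ::= r q | q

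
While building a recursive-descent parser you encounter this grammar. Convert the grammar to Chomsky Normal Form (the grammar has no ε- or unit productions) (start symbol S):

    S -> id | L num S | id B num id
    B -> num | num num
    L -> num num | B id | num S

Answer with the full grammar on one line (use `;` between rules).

Introduce a nonterminal for each terminal appearing in a rule of length ≥ 2: X1 → num, X2 → id.
Binarize each right-hand side of length ≥ 3 by chaining fresh nonterminals (Y1, Y2, …): affected rules were S → L X1 S; S → X2 B X1 X2.

S -> id | L Y1 | X2 Y2; B -> num | X1 X1; L -> X1 X1 | B X2 | X1 S; X1 -> num; X2 -> id; Y1 -> X1 S; Y2 -> B Y3; Y3 -> X1 X2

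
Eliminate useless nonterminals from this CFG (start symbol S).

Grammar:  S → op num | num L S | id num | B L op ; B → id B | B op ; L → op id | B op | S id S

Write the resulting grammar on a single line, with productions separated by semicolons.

S → op num | num L S | id num; L → op id | S id S

Generating nonterminals: {L, S}.
Reachable from S after that: {L, S}.
Removed useless symbols: {B} and every production mentioning them.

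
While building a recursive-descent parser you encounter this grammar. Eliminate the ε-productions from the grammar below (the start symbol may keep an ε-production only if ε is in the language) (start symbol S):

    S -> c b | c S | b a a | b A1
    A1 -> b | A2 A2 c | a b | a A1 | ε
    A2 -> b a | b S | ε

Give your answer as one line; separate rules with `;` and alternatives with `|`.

Nullable nonterminals: {A1, A2}.
ε ∉ L(G), so no ε-production is kept.
For each production, add variants omitting each subset of nullable occurrences: S → b A1 gives b A1 | b. A1 → A2 A2 c gives A2 A2 c | A2 c | c. A1 → a A1 gives a A1 | a.

S -> c b | c S | b a a | b A1 | b; A1 -> b | A2 A2 c | A2 c | c | a b | a A1 | a; A2 -> b a | b S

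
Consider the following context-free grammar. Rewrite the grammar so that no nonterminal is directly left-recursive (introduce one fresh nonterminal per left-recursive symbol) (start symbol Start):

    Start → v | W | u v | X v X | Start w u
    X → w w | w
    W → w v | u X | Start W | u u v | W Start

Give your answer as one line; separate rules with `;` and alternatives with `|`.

Start → v Start1 | W Start1 | u v Start1 | X v X Start1; X → w w | w; W → w v W1 | u X W1 | Start W W1 | u u v W1; Start1 → w u Start1 | ε; W1 → Start W1 | ε

Left recursion appears on Start, W.
For Start: α = {w u}, β = {v, W, u v, X v X}. Rewrite as Start → β Start1 and Start1 → α Start1 | ε.
For W: α = {Start}, β = {w v, u X, Start W, u u v}. Rewrite as W → β W1 and W1 → α W1 | ε.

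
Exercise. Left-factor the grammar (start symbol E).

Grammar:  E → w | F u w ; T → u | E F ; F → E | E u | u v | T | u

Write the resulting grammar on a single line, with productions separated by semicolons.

F has alternatives sharing prefix 'E': factor to F → E F' with F' → ε | u.
F has alternatives sharing prefix 'u': factor to F → u F'' with F'' → v | ε.

E → w | F u w; T → u | E F; F → T | E F' | u F''; F' → ε | u; F'' → v | ε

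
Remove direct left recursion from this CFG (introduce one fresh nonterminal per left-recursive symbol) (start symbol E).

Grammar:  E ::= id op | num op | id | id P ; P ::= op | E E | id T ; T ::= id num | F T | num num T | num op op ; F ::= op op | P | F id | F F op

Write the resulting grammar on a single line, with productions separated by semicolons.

Left recursion appears on F.
For F: α = {id, F op}, β = {op op, P}. Rewrite as F → β F' and F' → α F' | ε.

E ::= id op | num op | id | id P; P ::= op | E E | id T; T ::= id num | F T | num num T | num op op; F ::= op op F' | P F'; F' ::= id F' | F op F' | ε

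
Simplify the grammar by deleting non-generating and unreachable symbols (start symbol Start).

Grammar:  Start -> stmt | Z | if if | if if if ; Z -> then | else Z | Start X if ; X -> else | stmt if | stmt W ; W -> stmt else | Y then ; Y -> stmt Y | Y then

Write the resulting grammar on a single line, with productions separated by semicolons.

Start -> stmt | Z | if if | if if if; Z -> then | else Z | Start X if; X -> else | stmt if | stmt W; W -> stmt else

Generating nonterminals: {Start, W, X, Z}.
Reachable from Start after that: {Start, W, X, Z}.
Removed useless symbols: {Y} and every production mentioning them.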